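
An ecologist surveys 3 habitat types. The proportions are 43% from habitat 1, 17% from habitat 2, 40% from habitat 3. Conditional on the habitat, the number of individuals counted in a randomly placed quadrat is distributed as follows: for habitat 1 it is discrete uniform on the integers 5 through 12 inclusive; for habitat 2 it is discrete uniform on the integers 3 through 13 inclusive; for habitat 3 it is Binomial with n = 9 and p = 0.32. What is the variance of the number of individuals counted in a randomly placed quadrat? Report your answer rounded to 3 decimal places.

11.974

Per component, 1: μ=8.5, E[X²]=77.5; 2: μ=8, E[X²]=74; 3: μ=2.88, E[X²]=10.2528.
E[X] = 0.43·8.5 + 0.17·8 + 0.4·2.88 = 6.167.
E[X²] = 0.43·77.5 + 0.17·74 + 0.4·10.2528 = 50.0061.
Var(X) = E[X²] − (E[X])² = 50.0061 − 38.0319 = 11.9742.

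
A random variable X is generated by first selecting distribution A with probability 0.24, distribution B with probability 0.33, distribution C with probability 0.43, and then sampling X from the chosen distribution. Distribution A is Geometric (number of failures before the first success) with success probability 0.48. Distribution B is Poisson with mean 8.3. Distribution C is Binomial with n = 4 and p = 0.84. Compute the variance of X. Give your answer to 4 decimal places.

Per component, A: μ=1.08333, E[X²]=3.43056; B: μ=8.3, E[X²]=77.19; C: μ=3.36, E[X²]=11.8272.
E[X] = 0.24·1.08333 + 0.33·8.3 + 0.43·3.36 = 4.4438.
E[X²] = 0.24·3.43056 + 0.33·77.19 + 0.43·11.8272 = 31.3817.
Var(X) = E[X²] − (E[X])² = 31.3817 − 19.7474 = 11.6344.

11.6344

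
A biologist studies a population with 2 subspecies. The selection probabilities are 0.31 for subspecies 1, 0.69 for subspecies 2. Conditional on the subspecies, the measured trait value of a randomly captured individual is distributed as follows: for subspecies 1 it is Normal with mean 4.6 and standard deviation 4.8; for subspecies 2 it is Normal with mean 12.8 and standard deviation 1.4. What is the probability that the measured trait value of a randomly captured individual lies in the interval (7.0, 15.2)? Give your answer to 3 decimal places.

Conditional on each subspecies, P(7.0 < X < 15.2): 1: 0.294927; 2: 0.956745.
By total probability, P(7.0 < X < 15.2) = 0.31·0.294927 + 0.69·0.956745 = 0.751581.

0.752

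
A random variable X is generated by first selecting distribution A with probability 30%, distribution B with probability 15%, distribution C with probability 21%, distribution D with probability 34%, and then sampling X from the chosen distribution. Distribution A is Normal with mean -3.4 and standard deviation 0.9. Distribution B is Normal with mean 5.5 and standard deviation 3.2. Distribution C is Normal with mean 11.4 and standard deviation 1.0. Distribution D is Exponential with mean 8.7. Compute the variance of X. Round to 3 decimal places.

Per component, A: μ=-3.4, E[X²]=12.37; B: μ=5.5, E[X²]=40.49; C: μ=11.4, E[X²]=130.96; D: μ=8.7, E[X²]=151.38.
E[X] = 0.3·-3.4 + 0.15·5.5 + 0.21·11.4 + 0.34·8.7 = 5.157.
E[X²] = 0.3·12.37 + 0.15·40.49 + 0.21·130.96 + 0.34·151.38 = 88.7553.
Var(X) = E[X²] − (E[X])² = 88.7553 − 26.5946 = 62.1607.

62.161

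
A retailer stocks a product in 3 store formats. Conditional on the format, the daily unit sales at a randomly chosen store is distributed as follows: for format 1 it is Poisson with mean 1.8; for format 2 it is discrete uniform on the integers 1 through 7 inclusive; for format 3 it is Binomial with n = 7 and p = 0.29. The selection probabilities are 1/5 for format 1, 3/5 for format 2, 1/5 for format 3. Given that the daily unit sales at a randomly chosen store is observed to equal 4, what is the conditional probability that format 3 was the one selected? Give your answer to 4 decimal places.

Likelihoods P(X=4 | ·): 1: 0.0723017; 2: 0.142857; 3: 0.0886003.
Posterior ∝ prior × likelihood. Numerator for 3: 0.2·0.0886003 = 0.0177201.
Normalizing constant: 0.2·0.0723017 + 0.6·0.142857 + 0.2·0.0886003 = 0.117895.
P(3 | observation) = 0.0177201 / 0.117895 = 0.150304.

0.1503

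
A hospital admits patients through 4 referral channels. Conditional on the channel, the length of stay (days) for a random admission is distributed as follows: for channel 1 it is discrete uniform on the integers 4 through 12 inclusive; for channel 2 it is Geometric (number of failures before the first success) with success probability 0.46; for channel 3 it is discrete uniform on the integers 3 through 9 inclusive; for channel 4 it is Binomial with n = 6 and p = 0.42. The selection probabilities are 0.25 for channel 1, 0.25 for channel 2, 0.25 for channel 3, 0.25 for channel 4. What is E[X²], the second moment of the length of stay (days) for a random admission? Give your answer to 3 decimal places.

30.602

For each component E[X²] = Var + (mean)², giving 1: 70.6667; 2: 3.93006; 3: 40; 4: 7.812.
Overall E[X²] = 0.25·70.6667 + 0.25·3.93006 + 0.25·40 + 0.25·7.812 = 30.6022.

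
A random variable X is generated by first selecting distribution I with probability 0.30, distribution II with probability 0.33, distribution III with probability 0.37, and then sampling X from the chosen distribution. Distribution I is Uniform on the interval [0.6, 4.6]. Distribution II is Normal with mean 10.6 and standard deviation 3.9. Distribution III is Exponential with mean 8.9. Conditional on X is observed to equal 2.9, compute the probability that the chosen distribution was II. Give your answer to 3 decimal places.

0.044

Likelihoods f(2.9 | ·): I: 0.25; II: 0.0145675; III: 0.0811145.
Posterior ∝ prior × likelihood. Numerator for II: 0.33·0.0145675 = 0.00480728.
Normalizing constant: 0.3·0.25 + 0.33·0.0145675 + 0.37·0.0811145 = 0.10982.
P(II | observation) = 0.00480728 / 0.10982 = 0.0437743.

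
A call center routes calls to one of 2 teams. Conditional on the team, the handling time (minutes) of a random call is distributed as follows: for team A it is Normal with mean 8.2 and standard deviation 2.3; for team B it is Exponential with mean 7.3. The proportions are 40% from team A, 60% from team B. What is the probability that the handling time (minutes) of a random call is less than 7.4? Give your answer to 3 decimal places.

Conditional on each team, P(X < 7.4): A: 0.363985; B: 0.637126.
By total probability, P(X < 7.4) = 0.4·0.363985 + 0.6·0.637126 = 0.52787.

0.528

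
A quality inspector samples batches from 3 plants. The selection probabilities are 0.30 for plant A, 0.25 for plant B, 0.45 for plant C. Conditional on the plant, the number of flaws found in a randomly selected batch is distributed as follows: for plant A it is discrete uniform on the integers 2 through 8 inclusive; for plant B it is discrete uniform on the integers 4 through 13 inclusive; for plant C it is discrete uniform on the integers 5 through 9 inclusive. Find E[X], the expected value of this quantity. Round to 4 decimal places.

Component means — A: 5; B: 8.5; C: 7.
E[X] = 0.3·5 + 0.25·8.5 + 0.45·7 = 6.775.

6.7750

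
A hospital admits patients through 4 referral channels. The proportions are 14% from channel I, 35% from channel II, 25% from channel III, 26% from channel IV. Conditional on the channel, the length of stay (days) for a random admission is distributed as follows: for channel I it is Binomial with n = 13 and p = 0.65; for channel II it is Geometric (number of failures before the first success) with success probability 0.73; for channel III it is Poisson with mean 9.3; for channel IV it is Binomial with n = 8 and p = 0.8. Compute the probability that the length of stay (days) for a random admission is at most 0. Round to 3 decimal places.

0.256

Conditional on each channel, P(X ≤ 0): I: 1.18273e-06; II: 0.73; III: 9.14242e-05; IV: 2.56e-06.
By total probability, P(X ≤ 0) = 0.14·1.18273e-06 + 0.35·0.73 + 0.25·9.14242e-05 + 0.26·2.56e-06 = 0.255524.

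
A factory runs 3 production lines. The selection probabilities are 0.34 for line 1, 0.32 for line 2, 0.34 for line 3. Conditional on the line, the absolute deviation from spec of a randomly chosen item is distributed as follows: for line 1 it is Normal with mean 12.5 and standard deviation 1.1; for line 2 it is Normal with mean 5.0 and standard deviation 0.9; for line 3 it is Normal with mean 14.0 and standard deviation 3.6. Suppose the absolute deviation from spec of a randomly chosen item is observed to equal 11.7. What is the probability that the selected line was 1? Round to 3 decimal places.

Likelihoods f(11.7 | ·): 1: 0.278396; 2: 4.09658e-13; 3: 0.0903593.
Posterior ∝ prior × likelihood. Numerator for 1: 0.34·0.278396 = 0.0946546.
Normalizing constant: 0.34·0.278396 + 0.32·4.09658e-13 + 0.34·0.0903593 = 0.125377.
P(1 | observation) = 0.0946546 / 0.125377 = 0.754961.

0.755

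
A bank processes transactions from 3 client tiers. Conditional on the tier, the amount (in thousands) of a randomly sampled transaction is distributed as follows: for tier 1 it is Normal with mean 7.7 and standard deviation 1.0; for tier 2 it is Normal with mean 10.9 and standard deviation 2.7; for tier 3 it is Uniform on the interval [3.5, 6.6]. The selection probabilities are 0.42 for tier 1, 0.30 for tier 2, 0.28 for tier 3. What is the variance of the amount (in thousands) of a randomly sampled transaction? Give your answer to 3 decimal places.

Per component, 1: μ=7.7, E[X²]=60.29; 2: μ=10.9, E[X²]=126.1; 3: μ=5.05, E[X²]=26.3033.
E[X] = 0.42·7.7 + 0.3·10.9 + 0.28·5.05 = 7.918.
E[X²] = 0.42·60.29 + 0.3·126.1 + 0.28·26.3033 = 70.5167.
Var(X) = E[X²] − (E[X])² = 70.5167 − 62.6947 = 7.82201.

7.822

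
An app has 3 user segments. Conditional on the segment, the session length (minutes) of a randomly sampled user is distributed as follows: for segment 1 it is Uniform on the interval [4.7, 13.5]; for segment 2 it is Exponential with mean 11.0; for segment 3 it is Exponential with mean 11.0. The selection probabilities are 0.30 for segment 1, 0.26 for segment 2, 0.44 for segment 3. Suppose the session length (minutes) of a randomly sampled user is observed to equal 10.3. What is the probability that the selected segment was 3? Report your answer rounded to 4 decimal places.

Likelihoods f(10.3 | ·): 1: 0.113636; 2: 0.035641; 3: 0.035641.
Posterior ∝ prior × likelihood. Numerator for 3: 0.44·0.035641 = 0.015682.
Normalizing constant: 0.3·0.113636 + 0.26·0.035641 + 0.44·0.035641 = 0.0590396.
P(3 | observation) = 0.015682 / 0.0590396 = 0.265619.

0.2656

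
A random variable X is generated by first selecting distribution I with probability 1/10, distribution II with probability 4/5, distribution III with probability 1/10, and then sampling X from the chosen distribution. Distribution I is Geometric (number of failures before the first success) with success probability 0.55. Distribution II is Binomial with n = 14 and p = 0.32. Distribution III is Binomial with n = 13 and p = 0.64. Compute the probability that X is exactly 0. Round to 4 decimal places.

0.0586

Conditional on each component, P(X = 0): I: 0.55; II: 0.00451986; III: 1.70582e-06.
By total probability, P(X = 0) = 0.1·0.55 + 0.8·0.00451986 + 0.1·1.70582e-06 = 0.0586161.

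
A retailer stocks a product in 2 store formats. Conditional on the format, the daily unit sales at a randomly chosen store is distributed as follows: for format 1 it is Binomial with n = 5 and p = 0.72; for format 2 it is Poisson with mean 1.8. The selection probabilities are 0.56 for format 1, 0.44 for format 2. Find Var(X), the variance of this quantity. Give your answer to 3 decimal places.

2.155

Per component, 1: μ=3.6, E[X²]=13.968; 2: μ=1.8, E[X²]=5.04.
E[X] = 0.56·3.6 + 0.44·1.8 = 2.808.
E[X²] = 0.56·13.968 + 0.44·5.04 = 10.0397.
Var(X) = E[X²] − (E[X])² = 10.0397 − 7.88486 = 2.15482.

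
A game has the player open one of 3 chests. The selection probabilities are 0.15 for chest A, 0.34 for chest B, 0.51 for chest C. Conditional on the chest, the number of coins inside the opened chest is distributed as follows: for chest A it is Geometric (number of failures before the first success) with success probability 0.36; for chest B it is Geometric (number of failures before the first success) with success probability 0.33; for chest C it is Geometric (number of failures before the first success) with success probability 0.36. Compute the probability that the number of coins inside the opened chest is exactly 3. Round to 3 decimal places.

0.096

Conditional on each chest, P(X = 3): A: 0.0943718; B: 0.0992518; C: 0.0943718.
By total probability, P(X = 3) = 0.15·0.0943718 + 0.34·0.0992518 + 0.51·0.0943718 = 0.096031.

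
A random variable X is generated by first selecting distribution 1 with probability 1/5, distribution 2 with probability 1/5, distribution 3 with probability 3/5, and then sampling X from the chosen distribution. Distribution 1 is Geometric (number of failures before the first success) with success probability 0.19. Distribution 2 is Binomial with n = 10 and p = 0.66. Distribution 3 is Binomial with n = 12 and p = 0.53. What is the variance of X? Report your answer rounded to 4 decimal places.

7.4828

Per component, 1: μ=4.26316, E[X²]=40.6122; 2: μ=6.6, E[X²]=45.804; 3: μ=6.36, E[X²]=43.4388.
E[X] = 0.2·4.26316 + 0.2·6.6 + 0.6·6.36 = 5.98863.
E[X²] = 0.2·40.6122 + 0.2·45.804 + 0.6·43.4388 = 43.3465.
Var(X) = E[X²] − (E[X])² = 43.3465 − 35.8637 = 7.48281.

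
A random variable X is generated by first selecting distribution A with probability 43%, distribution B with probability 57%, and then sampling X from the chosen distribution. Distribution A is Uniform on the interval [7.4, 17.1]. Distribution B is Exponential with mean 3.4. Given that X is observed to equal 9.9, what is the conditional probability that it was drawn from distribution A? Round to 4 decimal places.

0.8294

Likelihoods f(9.9 | ·): A: 0.103093; B: 0.015994.
Posterior ∝ prior × likelihood. Numerator for A: 0.43·0.103093 = 0.0443299.
Normalizing constant: 0.43·0.103093 + 0.57·0.015994 = 0.0534465.
P(A | observation) = 0.0443299 / 0.0534465 = 0.829426.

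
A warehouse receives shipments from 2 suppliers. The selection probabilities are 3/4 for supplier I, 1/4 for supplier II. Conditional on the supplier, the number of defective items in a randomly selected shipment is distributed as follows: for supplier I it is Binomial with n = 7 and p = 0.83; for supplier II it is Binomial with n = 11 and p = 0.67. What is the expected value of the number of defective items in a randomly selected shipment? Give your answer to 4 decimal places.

Component means — I: 5.81; II: 7.37.
E[X] = 0.75·5.81 + 0.25·7.37 = 6.2.

6.2000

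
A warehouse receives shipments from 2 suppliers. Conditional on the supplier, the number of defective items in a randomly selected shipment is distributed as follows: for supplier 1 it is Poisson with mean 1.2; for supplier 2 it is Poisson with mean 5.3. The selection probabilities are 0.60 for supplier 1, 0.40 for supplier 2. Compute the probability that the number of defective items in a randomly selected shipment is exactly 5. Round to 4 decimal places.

Conditional on each supplier, P(X = 5): 1: 0.00624556; 2: 0.173955.
By total probability, P(X = 5) = 0.6·0.00624556 + 0.4·0.173955 = 0.0733294.

0.0733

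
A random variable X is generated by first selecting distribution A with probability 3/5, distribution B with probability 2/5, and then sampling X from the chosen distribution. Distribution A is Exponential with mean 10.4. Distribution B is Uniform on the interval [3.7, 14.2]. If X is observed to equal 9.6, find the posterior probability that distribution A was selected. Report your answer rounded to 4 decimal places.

0.3757

Likelihoods f(9.6 | ·): A: 0.0382014; B: 0.0952381.
Posterior ∝ prior × likelihood. Numerator for A: 0.6·0.0382014 = 0.0229208.
Normalizing constant: 0.6·0.0382014 + 0.4·0.0952381 = 0.0610161.
P(A | observation) = 0.0229208 / 0.0610161 = 0.375653.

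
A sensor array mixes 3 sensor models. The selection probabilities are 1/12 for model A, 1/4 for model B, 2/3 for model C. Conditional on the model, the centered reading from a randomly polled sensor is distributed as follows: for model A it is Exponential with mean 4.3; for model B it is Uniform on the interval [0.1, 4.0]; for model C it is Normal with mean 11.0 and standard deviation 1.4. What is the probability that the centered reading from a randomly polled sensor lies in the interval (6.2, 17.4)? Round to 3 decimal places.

Conditional on each model, P(6.2 < X < 17.4): A: 0.219004; B: 0; C: 0.999694.
By total probability, P(6.2 < X < 17.4) = 0.0833333·0.219004 + 0.25·0 + 0.666667·0.999694 = 0.684713.

0.685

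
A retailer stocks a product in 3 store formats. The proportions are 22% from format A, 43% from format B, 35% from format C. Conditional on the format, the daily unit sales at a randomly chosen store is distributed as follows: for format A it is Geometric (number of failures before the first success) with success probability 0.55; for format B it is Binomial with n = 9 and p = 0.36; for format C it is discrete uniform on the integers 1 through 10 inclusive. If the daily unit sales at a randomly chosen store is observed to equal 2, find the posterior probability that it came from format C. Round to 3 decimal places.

0.237

Likelihoods P(X=2 | ·): A: 0.111375; B: 0.205195; C: 0.1.
Posterior ∝ prior × likelihood. Numerator for C: 0.35·0.1 = 0.035.
Normalizing constant: 0.22·0.111375 + 0.43·0.205195 + 0.35·0.1 = 0.147736.
P(C | observation) = 0.035 / 0.147736 = 0.236908.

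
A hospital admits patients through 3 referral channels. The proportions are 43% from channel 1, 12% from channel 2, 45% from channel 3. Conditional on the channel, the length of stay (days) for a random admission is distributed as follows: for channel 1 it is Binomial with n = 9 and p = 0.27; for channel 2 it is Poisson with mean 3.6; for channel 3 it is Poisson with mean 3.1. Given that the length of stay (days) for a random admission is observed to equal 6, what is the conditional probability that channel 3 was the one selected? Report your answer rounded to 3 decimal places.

0.619

Likelihoods P(X=6 | ·): 1: 0.0126599; 2: 0.0826081; 3: 0.0555296.
Posterior ∝ prior × likelihood. Numerator for 3: 0.45·0.0555296 = 0.0249883.
Normalizing constant: 0.43·0.0126599 + 0.12·0.0826081 + 0.45·0.0555296 = 0.0403451.
P(3 | observation) = 0.0249883 / 0.0403451 = 0.619365.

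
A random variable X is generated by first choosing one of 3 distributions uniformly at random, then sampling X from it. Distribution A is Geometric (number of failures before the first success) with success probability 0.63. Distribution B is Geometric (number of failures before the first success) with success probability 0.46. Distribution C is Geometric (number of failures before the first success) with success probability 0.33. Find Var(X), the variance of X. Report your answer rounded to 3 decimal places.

3.563

Per component, A: μ=0.587302, E[X²]=1.27715; B: μ=1.17391, E[X²]=3.93006; C: μ=2.0303, E[X²]=10.2746.
E[X] = 0.333333·0.587302 + 0.333333·1.17391 + 0.333333·2.0303 = 1.26384.
E[X²] = 0.333333·1.27715 + 0.333333·3.93006 + 0.333333·10.2746 = 5.16059.
Var(X) = E[X²] − (E[X])² = 5.16059 − 1.59729 = 3.5633.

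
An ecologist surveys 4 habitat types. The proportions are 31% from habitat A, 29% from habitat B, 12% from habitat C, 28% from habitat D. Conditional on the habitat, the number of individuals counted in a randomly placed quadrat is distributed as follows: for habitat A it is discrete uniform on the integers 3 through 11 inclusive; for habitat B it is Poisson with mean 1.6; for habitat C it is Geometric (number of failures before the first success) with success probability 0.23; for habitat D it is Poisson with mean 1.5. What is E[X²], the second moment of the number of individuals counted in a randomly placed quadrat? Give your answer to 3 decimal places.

22.605

For each component E[X²] = Var + (mean)², giving A: 55.6667; B: 4.16; C: 25.7637; D: 3.75.
Overall E[X²] = 0.31·55.6667 + 0.29·4.16 + 0.12·25.7637 + 0.28·3.75 = 22.6047.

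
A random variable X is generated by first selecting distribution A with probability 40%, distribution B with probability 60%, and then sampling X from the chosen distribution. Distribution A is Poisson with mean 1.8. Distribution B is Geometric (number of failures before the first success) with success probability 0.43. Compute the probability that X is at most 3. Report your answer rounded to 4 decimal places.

Conditional on each component, P(X ≤ 3): A: 0.891292; B: 0.89444.
By total probability, P(X ≤ 3) = 0.4·0.891292 + 0.6·0.89444 = 0.893181.

0.8932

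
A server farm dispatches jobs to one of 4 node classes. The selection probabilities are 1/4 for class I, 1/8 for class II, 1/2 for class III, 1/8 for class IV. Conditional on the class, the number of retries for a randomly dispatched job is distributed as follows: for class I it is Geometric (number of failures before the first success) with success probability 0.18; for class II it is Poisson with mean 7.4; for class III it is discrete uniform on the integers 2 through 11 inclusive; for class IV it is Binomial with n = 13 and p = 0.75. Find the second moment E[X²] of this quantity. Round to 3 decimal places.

For each component E[X²] = Var + (mean)², giving I: 46.0617; II: 62.16; III: 50.5; IV: 97.5.
Overall E[X²] = 0.25·46.0617 + 0.125·62.16 + 0.5·50.5 + 0.125·97.5 = 56.7229.

56.723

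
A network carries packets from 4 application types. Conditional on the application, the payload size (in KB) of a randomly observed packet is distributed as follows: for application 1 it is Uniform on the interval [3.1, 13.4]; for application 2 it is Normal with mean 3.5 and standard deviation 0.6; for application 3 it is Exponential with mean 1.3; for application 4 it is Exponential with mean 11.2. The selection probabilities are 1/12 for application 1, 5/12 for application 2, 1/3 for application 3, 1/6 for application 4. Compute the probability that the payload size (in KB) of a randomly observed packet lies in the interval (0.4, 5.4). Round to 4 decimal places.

Conditional on each application, P(0.4 < X < 5.4): 1: 0.223301; 2: 0.999229; 3: 0.719438; 4: 0.347457.
By total probability, P(0.4 < X < 5.4) = 0.0833333·0.223301 + 0.416667·0.999229 + 0.333333·0.719438 + 0.166667·0.347457 = 0.732676.

0.7327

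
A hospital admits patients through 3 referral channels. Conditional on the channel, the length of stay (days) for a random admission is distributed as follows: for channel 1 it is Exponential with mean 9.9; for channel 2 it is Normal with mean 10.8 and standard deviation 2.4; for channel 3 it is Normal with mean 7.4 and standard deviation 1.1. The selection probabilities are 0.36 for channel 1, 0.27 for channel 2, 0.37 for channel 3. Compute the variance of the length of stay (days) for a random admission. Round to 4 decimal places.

Per component, 1: μ=9.9, E[X²]=196.02; 2: μ=10.8, E[X²]=122.4; 3: μ=7.4, E[X²]=55.97.
E[X] = 0.36·9.9 + 0.27·10.8 + 0.37·7.4 = 9.218.
E[X²] = 0.36·196.02 + 0.27·122.4 + 0.37·55.97 = 124.324.
Var(X) = E[X²] − (E[X])² = 124.324 − 84.9715 = 39.3526.

39.3526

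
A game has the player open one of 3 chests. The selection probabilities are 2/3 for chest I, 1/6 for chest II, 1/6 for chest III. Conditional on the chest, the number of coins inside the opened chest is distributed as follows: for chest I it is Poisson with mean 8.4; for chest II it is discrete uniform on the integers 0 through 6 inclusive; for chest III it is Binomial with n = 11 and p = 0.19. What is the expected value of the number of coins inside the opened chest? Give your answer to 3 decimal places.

Component means — I: 8.4; II: 3; III: 2.09.
E[X] = 0.666667·8.4 + 0.166667·3 + 0.166667·2.09 = 6.44833.

6.448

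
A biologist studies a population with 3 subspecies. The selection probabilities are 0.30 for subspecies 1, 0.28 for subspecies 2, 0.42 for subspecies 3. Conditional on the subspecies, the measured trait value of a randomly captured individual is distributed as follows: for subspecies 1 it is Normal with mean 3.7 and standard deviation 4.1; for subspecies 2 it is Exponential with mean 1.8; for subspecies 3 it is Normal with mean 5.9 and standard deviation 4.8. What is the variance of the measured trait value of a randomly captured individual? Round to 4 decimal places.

Per component, 1: μ=3.7, E[X²]=30.5; 2: μ=1.8, E[X²]=6.48; 3: μ=5.9, E[X²]=57.85.
E[X] = 0.3·3.7 + 0.28·1.8 + 0.42·5.9 = 4.092.
E[X²] = 0.3·30.5 + 0.28·6.48 + 0.42·57.85 = 35.2614.
Var(X) = E[X²] − (E[X])² = 35.2614 − 16.7445 = 18.5169.

18.5169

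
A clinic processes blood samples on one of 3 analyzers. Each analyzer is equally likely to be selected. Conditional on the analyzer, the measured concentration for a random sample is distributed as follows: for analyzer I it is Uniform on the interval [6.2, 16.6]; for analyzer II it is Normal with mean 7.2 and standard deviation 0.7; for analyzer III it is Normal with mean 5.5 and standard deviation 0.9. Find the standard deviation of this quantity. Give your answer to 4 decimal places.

Per component, I: μ=11.4, E[X²]=138.973; II: μ=7.2, E[X²]=52.33; III: μ=5.5, E[X²]=31.06.
E[X] = 0.333333·11.4 + 0.333333·7.2 + 0.333333·5.5 = 8.03333.
E[X²] = 0.333333·138.973 + 0.333333·52.33 + 0.333333·31.06 = 74.1211.
Var(X) = E[X²] − (E[X])² = 74.1211 − 64.5344 = 9.58667.
SD(X) = √9.58667 = 3.09623.

3.0962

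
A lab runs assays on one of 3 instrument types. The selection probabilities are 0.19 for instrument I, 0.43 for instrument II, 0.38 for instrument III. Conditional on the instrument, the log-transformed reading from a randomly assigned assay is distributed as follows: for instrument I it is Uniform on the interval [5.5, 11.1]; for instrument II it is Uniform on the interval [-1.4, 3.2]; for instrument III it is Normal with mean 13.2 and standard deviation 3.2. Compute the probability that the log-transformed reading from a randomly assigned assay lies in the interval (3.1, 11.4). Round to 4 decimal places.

0.3081

Conditional on each instrument, P(3.1 < X < 11.4): I: 1; II: 0.0217391; III: 0.286089.
By total probability, P(3.1 < X < 11.4) = 0.19·1 + 0.43·0.0217391 + 0.38·0.286089 = 0.308062.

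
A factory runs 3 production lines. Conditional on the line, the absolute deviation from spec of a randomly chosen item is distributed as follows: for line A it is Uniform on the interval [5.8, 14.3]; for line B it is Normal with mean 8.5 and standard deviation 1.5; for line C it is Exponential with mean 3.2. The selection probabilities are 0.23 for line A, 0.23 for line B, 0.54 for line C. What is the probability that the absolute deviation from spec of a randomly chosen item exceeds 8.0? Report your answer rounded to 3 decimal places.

0.360

Conditional on each line, P(X > 8.0): A: 0.741176; B: 0.630559; C: 0.082085.
By total probability, P(X > 8.0) = 0.23·0.741176 + 0.23·0.630559 + 0.54·0.082085 = 0.359825.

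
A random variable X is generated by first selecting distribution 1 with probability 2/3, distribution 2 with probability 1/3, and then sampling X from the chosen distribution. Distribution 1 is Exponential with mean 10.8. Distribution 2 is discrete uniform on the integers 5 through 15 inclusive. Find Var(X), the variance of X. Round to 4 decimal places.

Per component, 1: μ=10.8, E[X²]=233.28; 2: μ=10, E[X²]=110.
E[X] = 0.666667·10.8 + 0.333333·10 = 10.5333.
E[X²] = 0.666667·233.28 + 0.333333·110 = 192.187.
Var(X) = E[X²] − (E[X])² = 192.187 − 110.951 = 81.2356.

81.2356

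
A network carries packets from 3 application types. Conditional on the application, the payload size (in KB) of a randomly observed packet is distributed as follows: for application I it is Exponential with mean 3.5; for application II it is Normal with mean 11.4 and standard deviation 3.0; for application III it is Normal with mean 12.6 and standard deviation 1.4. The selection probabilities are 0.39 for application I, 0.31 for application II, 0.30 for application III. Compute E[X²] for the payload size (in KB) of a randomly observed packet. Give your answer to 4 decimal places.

100.8486

For each component E[X²] = Var + (mean)², giving I: 24.5; II: 138.96; III: 160.72.
Overall E[X²] = 0.39·24.5 + 0.31·138.96 + 0.3·160.72 = 100.849.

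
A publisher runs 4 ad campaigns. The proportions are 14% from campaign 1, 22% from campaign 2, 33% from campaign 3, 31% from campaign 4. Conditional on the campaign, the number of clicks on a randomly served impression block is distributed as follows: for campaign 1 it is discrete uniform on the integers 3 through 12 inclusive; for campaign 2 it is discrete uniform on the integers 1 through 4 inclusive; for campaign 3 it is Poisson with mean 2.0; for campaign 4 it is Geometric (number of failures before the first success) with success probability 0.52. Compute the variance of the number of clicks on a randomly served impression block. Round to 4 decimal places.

Per component, 1: μ=7.5, E[X²]=64.5; 2: μ=2.5, E[X²]=7.5; 3: μ=2, E[X²]=6; 4: μ=0.923077, E[X²]=2.62722.
E[X] = 0.14·7.5 + 0.22·2.5 + 0.33·2 + 0.31·0.923077 = 2.54615.
E[X²] = 0.14·64.5 + 0.22·7.5 + 0.33·6 + 0.31·2.62722 = 13.4744.
Var(X) = E[X²] − (E[X])² = 13.4744 − 6.4829 = 6.99154.

6.9915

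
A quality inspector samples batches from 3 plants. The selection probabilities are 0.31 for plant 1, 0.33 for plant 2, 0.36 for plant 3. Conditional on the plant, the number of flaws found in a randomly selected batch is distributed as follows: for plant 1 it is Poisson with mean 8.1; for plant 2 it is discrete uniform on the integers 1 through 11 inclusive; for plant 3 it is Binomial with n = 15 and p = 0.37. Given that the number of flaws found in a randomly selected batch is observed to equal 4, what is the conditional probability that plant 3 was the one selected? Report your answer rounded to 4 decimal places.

0.5494

Likelihoods P(X=4 | ·): 1: 0.0544432; 2: 0.0909091; 3: 0.15874.
Posterior ∝ prior × likelihood. Numerator for 3: 0.36·0.15874 = 0.0571463.
Normalizing constant: 0.31·0.0544432 + 0.33·0.0909091 + 0.36·0.15874 = 0.104024.
P(3 | observation) = 0.0571463 / 0.104024 = 0.549359.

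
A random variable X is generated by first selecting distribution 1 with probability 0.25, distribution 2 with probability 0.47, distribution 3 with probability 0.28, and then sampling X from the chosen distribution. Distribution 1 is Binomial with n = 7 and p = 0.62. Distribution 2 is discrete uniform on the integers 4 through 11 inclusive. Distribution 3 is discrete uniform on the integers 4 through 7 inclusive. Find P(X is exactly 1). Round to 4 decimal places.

Conditional on each component, P(X = 1): 1: 0.0130675; 2: 0; 3: 0.
By total probability, P(X = 1) = 0.25·0.0130675 + 0.47·0 + 0.28·0 = 0.00326687.

0.0033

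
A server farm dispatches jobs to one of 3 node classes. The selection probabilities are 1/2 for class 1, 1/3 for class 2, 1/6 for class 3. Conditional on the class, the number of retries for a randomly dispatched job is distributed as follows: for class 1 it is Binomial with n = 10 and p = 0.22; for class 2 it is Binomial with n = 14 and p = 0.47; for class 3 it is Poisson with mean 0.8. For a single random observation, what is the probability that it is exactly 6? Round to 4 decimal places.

0.0716

Conditional on each class, P(X = 6): 1: 0.0088132; 2: 0.201535; 3: 0.000163596.
By total probability, P(X = 6) = 0.5·0.0088132 + 0.333333·0.201535 + 0.166667·0.000163596 = 0.071612.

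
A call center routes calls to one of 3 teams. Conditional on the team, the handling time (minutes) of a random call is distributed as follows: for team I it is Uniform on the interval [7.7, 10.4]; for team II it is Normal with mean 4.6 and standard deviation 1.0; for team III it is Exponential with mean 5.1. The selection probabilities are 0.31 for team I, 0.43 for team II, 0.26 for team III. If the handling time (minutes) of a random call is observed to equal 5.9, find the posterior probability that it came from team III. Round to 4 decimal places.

0.1787

Likelihoods f(5.9 | ·): I: 0; II: 0.171369; III: 0.061661.
Posterior ∝ prior × likelihood. Numerator for III: 0.26·0.061661 = 0.0160319.
Normalizing constant: 0.31·0 + 0.43·0.171369 + 0.26·0.061661 = 0.0897204.
P(III | observation) = 0.0160319 / 0.0897204 = 0.178687.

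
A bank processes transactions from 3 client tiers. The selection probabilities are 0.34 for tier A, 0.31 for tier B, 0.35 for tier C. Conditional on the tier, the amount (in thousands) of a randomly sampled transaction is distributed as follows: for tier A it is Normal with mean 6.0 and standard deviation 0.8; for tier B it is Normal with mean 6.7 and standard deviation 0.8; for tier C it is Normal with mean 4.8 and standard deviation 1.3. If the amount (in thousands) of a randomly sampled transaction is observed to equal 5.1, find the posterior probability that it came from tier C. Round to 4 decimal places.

0.4852

Likelihoods f(5.1 | ·): A: 0.264846; B: 0.0674887; C: 0.298815.
Posterior ∝ prior × likelihood. Numerator for C: 0.35·0.298815 = 0.104585.
Normalizing constant: 0.34·0.264846 + 0.31·0.0674887 + 0.35·0.298815 = 0.215554.
P(C | observation) = 0.104585 / 0.215554 = 0.485192.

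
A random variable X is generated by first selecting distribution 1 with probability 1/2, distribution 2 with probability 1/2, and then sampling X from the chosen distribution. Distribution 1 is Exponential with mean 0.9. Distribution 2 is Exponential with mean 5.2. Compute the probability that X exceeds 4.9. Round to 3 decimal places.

0.197

Conditional on each component, P(X > 4.9): 1: 0.00432024; 2: 0.389727.
By total probability, P(X > 4.9) = 0.5·0.00432024 + 0.5·0.389727 = 0.197024.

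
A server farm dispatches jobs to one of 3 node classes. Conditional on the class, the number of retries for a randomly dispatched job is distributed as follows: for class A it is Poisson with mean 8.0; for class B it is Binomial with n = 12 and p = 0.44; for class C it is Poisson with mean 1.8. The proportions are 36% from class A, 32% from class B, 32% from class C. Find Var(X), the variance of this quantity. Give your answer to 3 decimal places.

10.923

Per component, A: μ=8, E[X²]=72; B: μ=5.28, E[X²]=30.8352; C: μ=1.8, E[X²]=5.04.
E[X] = 0.36·8 + 0.32·5.28 + 0.32·1.8 = 5.1456.
E[X²] = 0.36·72 + 0.32·30.8352 + 0.32·5.04 = 37.4001.
Var(X) = E[X²] − (E[X])² = 37.4001 − 26.4772 = 10.9229.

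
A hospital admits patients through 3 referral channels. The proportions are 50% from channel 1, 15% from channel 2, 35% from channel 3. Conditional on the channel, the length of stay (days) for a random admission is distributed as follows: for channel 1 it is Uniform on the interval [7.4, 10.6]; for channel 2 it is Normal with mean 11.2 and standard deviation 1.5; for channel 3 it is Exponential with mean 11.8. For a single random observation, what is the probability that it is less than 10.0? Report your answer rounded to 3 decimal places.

0.638

Conditional on each channel, P(X < 10.0): 1: 0.8125; 2: 0.211855; 3: 0.571497.
By total probability, P(X < 10.0) = 0.5·0.8125 + 0.15·0.211855 + 0.35·0.571497 = 0.638052.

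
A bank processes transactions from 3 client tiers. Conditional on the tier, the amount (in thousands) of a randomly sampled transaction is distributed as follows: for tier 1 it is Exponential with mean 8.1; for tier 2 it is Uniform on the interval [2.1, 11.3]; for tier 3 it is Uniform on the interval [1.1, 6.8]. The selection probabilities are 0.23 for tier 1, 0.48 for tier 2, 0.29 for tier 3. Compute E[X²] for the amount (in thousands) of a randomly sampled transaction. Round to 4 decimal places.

For each component E[X²] = Var + (mean)², giving 1: 131.22; 2: 51.9433; 3: 18.31.
Overall E[X²] = 0.23·131.22 + 0.48·51.9433 + 0.29·18.31 = 60.4233.

60.4233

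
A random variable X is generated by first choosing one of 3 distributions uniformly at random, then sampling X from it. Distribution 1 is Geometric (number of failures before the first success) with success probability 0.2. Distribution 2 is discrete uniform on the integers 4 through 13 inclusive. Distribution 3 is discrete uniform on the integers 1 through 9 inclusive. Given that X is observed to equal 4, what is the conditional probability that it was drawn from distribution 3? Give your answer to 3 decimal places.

0.379

Likelihoods P(X=4 | ·): 1: 0.08192; 2: 0.1; 3: 0.111111.
Posterior ∝ prior × likelihood. Numerator for 3: 0.333333·0.111111 = 0.037037.
Normalizing constant: 0.333333·0.08192 + 0.333333·0.1 + 0.333333·0.111111 = 0.097677.
P(3 | observation) = 0.037037 / 0.097677 = 0.379179.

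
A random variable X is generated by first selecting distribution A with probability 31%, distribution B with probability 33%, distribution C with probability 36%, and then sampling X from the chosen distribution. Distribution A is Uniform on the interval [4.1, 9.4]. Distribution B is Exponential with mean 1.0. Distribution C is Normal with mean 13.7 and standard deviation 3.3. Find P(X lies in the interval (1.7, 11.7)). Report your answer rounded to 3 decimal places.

Conditional on each component, P(1.7 < X < 11.7): A: 1; B: 0.182675; C: 0.272099.
By total probability, P(1.7 < X < 11.7) = 0.31·1 + 0.33·0.182675 + 0.36·0.272099 = 0.468238.

0.468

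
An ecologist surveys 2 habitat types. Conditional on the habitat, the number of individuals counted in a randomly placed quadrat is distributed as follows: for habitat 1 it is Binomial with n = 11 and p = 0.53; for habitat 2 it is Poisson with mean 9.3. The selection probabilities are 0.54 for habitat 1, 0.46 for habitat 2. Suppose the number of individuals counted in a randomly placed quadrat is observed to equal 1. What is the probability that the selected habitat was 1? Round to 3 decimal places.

Likelihoods P(X=1 | ·): 1: 0.00306653; 2: 0.000850245.
Posterior ∝ prior × likelihood. Numerator for 1: 0.54·0.00306653 = 0.00165593.
Normalizing constant: 0.54·0.00306653 + 0.46·0.000850245 = 0.00204704.
P(1 | observation) = 0.00165593 / 0.00204704 = 0.808937.

0.809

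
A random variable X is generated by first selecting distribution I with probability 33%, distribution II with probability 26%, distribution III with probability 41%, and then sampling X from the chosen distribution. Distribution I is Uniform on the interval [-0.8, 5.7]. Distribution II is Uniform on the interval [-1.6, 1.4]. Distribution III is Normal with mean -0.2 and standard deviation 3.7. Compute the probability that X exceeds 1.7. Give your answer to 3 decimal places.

Conditional on each component, P(X > 1.7): I: 0.615385; II: 0; III: 0.303796.
By total probability, P(X > 1.7) = 0.33·0.615385 + 0.26·0 + 0.41·0.303796 = 0.327633.

0.328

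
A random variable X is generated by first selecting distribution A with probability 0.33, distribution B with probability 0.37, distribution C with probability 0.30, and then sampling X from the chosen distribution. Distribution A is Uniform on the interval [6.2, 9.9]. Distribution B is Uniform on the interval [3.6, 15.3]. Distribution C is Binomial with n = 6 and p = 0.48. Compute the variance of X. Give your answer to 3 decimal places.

Per component, A: μ=8.05, E[X²]=65.9433; B: μ=9.45, E[X²]=100.71; C: μ=2.88, E[X²]=9.792.
E[X] = 0.33·8.05 + 0.37·9.45 + 0.3·2.88 = 7.017.
E[X²] = 0.33·65.9433 + 0.37·100.71 + 0.3·9.792 = 61.9616.
Var(X) = E[X²] − (E[X])² = 61.9616 − 49.2383 = 12.7233.

12.723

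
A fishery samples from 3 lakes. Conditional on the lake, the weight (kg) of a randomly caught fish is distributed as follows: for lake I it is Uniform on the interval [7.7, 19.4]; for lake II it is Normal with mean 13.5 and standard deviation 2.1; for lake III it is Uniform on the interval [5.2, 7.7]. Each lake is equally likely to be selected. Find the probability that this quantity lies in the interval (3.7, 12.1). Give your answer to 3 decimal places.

Conditional on each lake, P(3.7 < X < 12.1): I: 0.376068; II: 0.252491; III: 1.
By total probability, P(3.7 < X < 12.1) = 0.333333·0.376068 + 0.333333·0.252491 + 0.333333·1 = 0.542853.

0.543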